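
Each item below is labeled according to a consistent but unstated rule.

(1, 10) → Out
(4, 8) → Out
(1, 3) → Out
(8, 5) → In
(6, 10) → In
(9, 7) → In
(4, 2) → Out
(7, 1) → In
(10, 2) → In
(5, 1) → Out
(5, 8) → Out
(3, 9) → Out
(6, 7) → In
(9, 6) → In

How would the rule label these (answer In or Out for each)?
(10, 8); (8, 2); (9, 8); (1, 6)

In, In, In, Out

One predicate separates the groups cleanly: first ≥ 6.
(10, 8): In (first 10).
(8, 2): In (first 8).
(9, 8): In (first 9).
(1, 6): Out (first 1).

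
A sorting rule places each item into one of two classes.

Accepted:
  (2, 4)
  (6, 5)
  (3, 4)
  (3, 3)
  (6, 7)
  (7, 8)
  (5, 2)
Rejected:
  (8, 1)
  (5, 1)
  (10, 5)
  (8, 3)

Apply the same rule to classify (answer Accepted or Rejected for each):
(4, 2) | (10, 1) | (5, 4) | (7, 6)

Accepted, Rejected, Accepted, Accepted

All 'Accepted' examples share one property — |first − second| ≤ 3 — and every 'Rejected' example lacks it.
(4, 2) — |4−2| = 2, hence Accepted. (10, 1) — |10−1| = 9, hence Rejected. (5, 4) — |5−4| = 1, hence Accepted. (7, 6) — |7−6| = 1, hence Accepted.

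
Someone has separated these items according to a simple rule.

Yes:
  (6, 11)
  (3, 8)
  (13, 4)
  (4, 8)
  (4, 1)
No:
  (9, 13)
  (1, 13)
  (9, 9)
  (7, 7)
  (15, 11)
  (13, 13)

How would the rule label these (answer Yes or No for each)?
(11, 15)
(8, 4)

A rule that fits every label: product is even — true of each 'Yes' example, false of each 'No' one.
(11, 15): 11·15 = 165 — does not satisfy this, so No.
(8, 4): 8·4 = 32 — has this property, so Yes.

No, Yes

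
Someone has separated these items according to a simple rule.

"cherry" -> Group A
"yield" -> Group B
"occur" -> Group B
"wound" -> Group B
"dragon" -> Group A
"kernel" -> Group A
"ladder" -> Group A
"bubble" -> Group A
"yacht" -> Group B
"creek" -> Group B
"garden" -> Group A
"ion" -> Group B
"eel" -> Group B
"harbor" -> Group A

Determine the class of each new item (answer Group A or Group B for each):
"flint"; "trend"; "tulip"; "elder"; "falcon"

'Group A' ⟺ even length.
"flint" → length 5 → Group B. "trend" → length 5 → Group B. "tulip" → length 5 → Group B. "elder" → length 5 → Group B. "falcon" → length 6 → Group A.

Group B, Group B, Group B, Group B, Group A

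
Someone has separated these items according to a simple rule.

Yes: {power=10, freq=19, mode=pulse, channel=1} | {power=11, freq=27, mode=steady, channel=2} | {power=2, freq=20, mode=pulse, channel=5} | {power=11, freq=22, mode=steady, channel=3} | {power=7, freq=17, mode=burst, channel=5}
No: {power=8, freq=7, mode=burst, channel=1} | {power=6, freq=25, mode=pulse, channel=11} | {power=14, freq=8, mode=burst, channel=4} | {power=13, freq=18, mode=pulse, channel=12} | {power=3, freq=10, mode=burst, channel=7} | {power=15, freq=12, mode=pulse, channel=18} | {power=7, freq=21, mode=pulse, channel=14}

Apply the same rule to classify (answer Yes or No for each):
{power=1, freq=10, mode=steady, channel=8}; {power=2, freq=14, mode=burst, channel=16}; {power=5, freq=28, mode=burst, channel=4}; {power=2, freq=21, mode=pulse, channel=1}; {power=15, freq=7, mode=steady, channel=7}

No, No, Yes, Yes, No

The classifier is using: channel ≤ 5 AND freq ≥ 10.
{power=1, freq=10, mode=steady, channel=8} → channel = 8, freq = 10 → No. {power=2, freq=14, mode=burst, channel=16} → channel = 16, freq = 14 → No. {power=5, freq=28, mode=burst, channel=4} → channel = 4, freq = 28 → Yes. {power=2, freq=21, mode=pulse, channel=1} → channel = 1, freq = 21 → Yes. {power=15, freq=7, mode=steady, channel=7} → channel = 7, freq = 7 → No.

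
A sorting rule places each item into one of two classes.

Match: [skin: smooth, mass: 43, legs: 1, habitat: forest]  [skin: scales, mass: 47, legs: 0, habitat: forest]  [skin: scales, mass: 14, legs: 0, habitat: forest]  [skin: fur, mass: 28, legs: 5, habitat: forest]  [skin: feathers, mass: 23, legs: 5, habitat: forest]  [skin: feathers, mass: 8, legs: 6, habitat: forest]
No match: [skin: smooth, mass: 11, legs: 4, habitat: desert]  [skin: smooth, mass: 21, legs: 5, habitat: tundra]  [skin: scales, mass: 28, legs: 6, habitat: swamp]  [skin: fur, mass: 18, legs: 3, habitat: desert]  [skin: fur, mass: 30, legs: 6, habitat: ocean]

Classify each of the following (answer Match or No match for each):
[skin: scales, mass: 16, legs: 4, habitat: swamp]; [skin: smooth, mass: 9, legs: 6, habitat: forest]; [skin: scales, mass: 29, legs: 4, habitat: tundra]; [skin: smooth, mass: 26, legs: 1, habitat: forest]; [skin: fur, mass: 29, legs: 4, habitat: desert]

The classifier is using: habitat is forest.
[skin: scales, mass: 16, legs: 4, habitat: swamp] — habitat is swamp, hence No match.
[skin: smooth, mass: 9, legs: 6, habitat: forest] — habitat is forest, hence Match.
[skin: scales, mass: 29, legs: 4, habitat: tundra] — habitat is tundra, hence No match.
[skin: smooth, mass: 26, legs: 1, habitat: forest] — habitat is forest, hence Match.
[skin: fur, mass: 29, legs: 4, habitat: desert] — habitat is desert, hence No match.

No match, Match, No match, Match, No match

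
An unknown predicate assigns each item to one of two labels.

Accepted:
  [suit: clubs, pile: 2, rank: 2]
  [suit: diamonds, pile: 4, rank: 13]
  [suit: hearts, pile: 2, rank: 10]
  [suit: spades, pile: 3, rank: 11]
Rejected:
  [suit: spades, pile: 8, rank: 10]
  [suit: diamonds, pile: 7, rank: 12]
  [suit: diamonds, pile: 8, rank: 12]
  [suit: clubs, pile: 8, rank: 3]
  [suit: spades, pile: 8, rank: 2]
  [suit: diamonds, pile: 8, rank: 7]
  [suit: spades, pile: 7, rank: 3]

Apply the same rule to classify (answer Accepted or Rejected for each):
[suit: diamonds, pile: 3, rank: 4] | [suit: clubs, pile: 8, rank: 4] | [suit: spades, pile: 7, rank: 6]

'Accepted' ⟺ pile ≤ 4.
Accepted: [suit: diamonds, pile: 3, rank: 4], since pile = 3.
Rejected: [suit: clubs, pile: 8, rank: 4], since pile = 8.
Rejected: [suit: spades, pile: 7, rank: 6], since pile = 7.

Accepted, Rejected, Rejected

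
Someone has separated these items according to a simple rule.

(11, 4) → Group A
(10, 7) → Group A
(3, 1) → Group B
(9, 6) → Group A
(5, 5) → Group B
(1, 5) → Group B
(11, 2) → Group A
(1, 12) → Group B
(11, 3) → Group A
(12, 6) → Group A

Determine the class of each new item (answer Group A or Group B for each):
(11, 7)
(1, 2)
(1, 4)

Every 'Group A' example satisfies: first ≥ 6. None of the 'Group B' examples do.
(11, 7): Group A (first 11).
(1, 2): Group B (first 1).
(1, 4): Group B (first 1).

Group A, Group B, Group B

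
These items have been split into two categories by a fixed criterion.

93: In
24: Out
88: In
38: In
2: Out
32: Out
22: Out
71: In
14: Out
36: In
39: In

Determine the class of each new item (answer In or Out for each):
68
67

In, In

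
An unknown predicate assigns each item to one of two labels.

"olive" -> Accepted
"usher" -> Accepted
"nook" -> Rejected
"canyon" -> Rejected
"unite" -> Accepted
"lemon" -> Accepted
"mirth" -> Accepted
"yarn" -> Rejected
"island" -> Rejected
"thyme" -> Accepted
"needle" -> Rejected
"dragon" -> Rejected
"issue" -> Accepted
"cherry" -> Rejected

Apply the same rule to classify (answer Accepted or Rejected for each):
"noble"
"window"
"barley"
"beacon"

'Accepted' ⟺ odd length.
"noble" → length 5 → Accepted. "window" → length 6 → Rejected. "barley" → length 6 → Rejected. "beacon" → length 6 → Rejected.

Accepted, Rejected, Rejected, Rejected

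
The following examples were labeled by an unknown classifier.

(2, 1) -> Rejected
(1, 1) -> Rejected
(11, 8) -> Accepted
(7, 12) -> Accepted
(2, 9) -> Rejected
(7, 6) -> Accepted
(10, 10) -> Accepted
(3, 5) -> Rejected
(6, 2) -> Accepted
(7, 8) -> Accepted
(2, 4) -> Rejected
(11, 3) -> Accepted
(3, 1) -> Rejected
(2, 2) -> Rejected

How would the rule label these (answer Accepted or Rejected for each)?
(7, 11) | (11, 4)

A rule that fits every label: first ≥ 4 — true of each 'Accepted' example, false of each 'Rejected' one.
(7, 11) — first 7, hence Accepted. (11, 4) — first 11, hence Accepted.

Accepted, Accepted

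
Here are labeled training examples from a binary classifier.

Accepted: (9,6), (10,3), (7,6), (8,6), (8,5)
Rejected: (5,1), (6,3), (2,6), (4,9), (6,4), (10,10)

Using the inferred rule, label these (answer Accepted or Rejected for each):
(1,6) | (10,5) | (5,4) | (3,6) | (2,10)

Rejected, Accepted, Rejected, Rejected, Rejected

The pattern is that an item is 'Accepted' exactly when: first > second AND sum ≥ 13.
(1,6) → 1 < 6, 1+6 = 7 → Rejected. (10,5) → 10 > 5, 10+5 = 15 → Accepted. (5,4) → 5 > 4, 5+4 = 9 → Rejected. (3,6) → 3 < 6, 3+6 = 9 → Rejected. (2,10) → 2 < 10, 2+10 = 12 → Rejected.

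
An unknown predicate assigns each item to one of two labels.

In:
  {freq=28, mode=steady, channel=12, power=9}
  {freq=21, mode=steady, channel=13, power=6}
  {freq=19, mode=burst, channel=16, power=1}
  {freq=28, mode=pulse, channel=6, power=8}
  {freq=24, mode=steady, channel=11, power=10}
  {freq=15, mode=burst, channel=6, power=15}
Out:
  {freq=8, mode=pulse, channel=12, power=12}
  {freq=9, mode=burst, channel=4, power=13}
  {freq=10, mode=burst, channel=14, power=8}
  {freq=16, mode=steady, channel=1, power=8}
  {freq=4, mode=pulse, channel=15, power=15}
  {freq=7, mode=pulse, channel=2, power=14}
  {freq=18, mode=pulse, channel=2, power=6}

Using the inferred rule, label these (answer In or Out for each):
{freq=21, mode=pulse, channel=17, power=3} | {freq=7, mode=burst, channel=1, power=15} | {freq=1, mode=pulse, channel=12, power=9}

In, Out, Out

The distinguishing property — channel ≥ 4 AND freq ≥ 15 — holds for all the 'In' cases and none of the 'Out' cases.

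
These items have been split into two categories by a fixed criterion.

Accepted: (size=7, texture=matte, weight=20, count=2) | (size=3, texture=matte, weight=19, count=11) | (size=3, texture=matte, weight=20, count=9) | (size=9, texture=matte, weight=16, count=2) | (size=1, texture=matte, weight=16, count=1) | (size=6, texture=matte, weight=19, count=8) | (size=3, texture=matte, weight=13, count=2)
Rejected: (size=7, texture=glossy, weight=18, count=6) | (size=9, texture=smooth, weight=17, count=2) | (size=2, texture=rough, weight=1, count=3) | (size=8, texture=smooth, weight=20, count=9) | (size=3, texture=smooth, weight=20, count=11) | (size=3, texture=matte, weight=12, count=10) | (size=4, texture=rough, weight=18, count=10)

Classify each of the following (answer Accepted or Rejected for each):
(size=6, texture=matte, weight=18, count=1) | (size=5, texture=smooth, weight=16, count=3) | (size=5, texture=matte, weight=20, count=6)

Every 'Accepted' example satisfies: texture is matte AND weight ≥ 13. None of the 'Rejected' examples do.
(size=6, texture=matte, weight=18, count=1) — texture is matte, weight = 18, hence Accepted.
(size=5, texture=smooth, weight=16, count=3) — texture is smooth, weight = 16, hence Rejected.
(size=5, texture=matte, weight=20, count=6) — texture is matte, weight = 20, hence Accepted.

Accepted, Rejected, Accepted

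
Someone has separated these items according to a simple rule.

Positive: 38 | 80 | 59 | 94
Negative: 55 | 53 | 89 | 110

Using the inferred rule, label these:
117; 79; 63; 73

A rule that fits every label: ≡ 3 (mod 7) — true of each 'Positive' example, false of each 'Negative' one.
117 → 117 mod 7 = 5 → Negative.
79 → 79 mod 7 = 2 → Negative.
63 → 63 mod 7 = 0 → Negative.
73 → 73 mod 7 = 3 → Positive.

Negative, Negative, Negative, Positive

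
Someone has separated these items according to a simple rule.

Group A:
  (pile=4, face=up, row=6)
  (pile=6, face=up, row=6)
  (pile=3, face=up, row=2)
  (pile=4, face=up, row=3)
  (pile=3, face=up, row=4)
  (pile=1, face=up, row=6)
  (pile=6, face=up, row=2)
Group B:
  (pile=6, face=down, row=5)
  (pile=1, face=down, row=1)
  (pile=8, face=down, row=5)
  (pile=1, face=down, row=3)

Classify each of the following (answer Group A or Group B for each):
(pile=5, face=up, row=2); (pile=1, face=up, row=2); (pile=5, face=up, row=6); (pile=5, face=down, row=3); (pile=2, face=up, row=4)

Group A, Group A, Group A, Group B, Group A

Looking at the examples, the only property every 'Group A' case has and every 'Group B' case lacks is: face is up.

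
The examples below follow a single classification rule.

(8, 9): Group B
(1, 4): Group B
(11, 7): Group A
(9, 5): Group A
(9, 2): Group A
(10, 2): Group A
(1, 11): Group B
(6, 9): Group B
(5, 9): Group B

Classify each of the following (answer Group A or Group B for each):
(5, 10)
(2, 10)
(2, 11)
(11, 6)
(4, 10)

Group B, Group B, Group B, Group A, Group B

The simplest hypothesis consistent with all the labels is: first > second.
(5, 10): 5 < 10 — does not pass, so Group B.
(2, 10): 2 < 10 — does not pass, so Group B.
(2, 11): 2 < 11 — does not pass, so Group B.
(11, 6): 11 > 6 — checks out, so Group A.
(4, 10): 4 < 10 — does not pass, so Group B.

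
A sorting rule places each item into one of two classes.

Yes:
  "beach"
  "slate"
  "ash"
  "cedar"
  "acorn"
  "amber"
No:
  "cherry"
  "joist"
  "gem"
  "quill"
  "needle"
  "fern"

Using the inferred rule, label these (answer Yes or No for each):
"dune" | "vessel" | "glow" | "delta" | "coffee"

Looking at the examples, the only property every 'Yes' case has and every 'No' case lacks is: contains 'a'.
No: "dune", since no 'a'. No: "vessel", since no 'a'. No: "glow", since no 'a'. Yes: "delta", since has 'a'. No: "coffee", since no 'a'.

No, No, No, Yes, No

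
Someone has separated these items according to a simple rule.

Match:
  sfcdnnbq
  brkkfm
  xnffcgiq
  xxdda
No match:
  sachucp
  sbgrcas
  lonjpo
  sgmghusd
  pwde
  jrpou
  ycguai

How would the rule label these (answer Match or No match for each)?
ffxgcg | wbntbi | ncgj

Match, No match, No match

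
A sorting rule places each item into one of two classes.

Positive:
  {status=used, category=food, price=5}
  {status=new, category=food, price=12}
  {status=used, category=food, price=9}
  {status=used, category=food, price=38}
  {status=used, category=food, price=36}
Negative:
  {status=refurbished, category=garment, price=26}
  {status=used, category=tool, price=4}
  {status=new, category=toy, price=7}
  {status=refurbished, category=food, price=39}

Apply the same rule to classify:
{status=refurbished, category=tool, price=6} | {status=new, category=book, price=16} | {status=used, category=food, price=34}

Negative, Negative, Positive

The classifier is using: category is food AND price ≤ 38.
{status=refurbished, category=tool, price=6}: category is tool, price = 6 — lacks this property, so Negative.
{status=new, category=book, price=16}: category is book, price = 16 — lacks this property, so Negative.
{status=used, category=food, price=34}: category is food, price = 34 — qualifies, so Positive.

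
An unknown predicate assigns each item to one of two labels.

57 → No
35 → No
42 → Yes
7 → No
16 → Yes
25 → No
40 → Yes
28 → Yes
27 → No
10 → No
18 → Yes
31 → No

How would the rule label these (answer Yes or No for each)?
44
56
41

The simplest hypothesis consistent with all the labels is: even AND at least 16.

Yes, Yes, No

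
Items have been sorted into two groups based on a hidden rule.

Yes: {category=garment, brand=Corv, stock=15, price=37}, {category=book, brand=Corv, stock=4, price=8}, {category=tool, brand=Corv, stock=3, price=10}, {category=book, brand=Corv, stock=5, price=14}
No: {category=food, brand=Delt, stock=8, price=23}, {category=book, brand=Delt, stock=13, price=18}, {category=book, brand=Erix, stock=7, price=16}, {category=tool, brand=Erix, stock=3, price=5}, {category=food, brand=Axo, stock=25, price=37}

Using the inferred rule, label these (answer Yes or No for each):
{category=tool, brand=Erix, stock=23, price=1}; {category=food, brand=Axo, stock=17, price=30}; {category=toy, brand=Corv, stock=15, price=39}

Comparing the two groups points to one rule — brand is Corv.

No, No, Yes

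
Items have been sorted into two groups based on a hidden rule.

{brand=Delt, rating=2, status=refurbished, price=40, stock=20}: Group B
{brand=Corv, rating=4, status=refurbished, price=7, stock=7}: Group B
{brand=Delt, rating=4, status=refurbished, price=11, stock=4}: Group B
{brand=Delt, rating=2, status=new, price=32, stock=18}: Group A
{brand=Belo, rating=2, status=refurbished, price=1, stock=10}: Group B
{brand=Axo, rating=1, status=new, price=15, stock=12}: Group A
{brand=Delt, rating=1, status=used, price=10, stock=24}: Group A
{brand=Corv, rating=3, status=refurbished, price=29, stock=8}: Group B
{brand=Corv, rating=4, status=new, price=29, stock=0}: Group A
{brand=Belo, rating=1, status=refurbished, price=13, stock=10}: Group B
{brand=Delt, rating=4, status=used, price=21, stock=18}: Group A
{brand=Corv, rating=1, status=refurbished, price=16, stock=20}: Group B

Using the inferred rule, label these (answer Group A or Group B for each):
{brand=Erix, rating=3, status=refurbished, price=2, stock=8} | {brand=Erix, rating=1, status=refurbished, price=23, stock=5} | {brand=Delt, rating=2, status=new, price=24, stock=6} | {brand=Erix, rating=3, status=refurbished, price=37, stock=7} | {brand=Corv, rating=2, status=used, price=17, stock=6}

The rule appears to be: status is not refurbished.
Group B: {brand=Erix, rating=3, status=refurbished, price=2, stock=8}, since status is refurbished. Group B: {brand=Erix, rating=1, status=refurbished, price=23, stock=5}, since status is refurbished. Group A: {brand=Delt, rating=2, status=new, price=24, stock=6}, since status is new. Group B: {brand=Erix, rating=3, status=refurbished, price=37, stock=7}, since status is refurbished. Group A: {brand=Corv, rating=2, status=used, price=17, stock=6}, since status is used.

Group B, Group B, Group A, Group B, Group A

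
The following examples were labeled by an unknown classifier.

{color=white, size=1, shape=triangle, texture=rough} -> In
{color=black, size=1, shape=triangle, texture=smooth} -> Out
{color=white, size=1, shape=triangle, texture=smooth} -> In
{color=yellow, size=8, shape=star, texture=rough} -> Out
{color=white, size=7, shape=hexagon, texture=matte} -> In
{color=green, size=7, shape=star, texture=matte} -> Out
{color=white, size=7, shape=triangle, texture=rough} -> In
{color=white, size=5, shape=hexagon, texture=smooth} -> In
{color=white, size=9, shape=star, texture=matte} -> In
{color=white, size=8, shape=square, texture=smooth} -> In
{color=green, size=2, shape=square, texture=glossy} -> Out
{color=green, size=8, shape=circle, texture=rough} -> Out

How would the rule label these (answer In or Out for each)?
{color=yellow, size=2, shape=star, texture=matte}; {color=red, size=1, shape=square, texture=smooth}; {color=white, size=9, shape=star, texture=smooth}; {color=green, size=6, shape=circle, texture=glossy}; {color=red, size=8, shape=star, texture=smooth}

Out, Out, In, Out, Out

Checking candidate rules against both groups, what survives is: color is white.
{color=yellow, size=2, shape=star, texture=matte} → color is yellow → Out. {color=red, size=1, shape=square, texture=smooth} → color is red → Out. {color=white, size=9, shape=star, texture=smooth} → color is white → In. {color=green, size=6, shape=circle, texture=glossy} → color is green → Out. {color=red, size=8, shape=star, texture=smooth} → color is red → Out.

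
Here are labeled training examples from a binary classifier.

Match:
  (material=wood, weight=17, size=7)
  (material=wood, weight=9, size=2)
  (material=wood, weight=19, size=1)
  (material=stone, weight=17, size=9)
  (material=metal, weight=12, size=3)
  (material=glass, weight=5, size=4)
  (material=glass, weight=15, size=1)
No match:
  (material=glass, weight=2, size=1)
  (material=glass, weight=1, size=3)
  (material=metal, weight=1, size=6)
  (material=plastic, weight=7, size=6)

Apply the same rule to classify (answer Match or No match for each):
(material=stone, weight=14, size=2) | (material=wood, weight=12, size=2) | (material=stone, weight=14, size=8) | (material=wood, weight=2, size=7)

Match, Match, Match, No match

The classifier is using: size = 4 OR weight ≥ 9.
(material=stone, weight=14, size=2): Match (size = 2, weight = 14). (material=wood, weight=12, size=2): Match (size = 2, weight = 12). (material=stone, weight=14, size=8): Match (size = 8, weight = 14). (material=wood, weight=2, size=7): No match (size = 7, weight = 2).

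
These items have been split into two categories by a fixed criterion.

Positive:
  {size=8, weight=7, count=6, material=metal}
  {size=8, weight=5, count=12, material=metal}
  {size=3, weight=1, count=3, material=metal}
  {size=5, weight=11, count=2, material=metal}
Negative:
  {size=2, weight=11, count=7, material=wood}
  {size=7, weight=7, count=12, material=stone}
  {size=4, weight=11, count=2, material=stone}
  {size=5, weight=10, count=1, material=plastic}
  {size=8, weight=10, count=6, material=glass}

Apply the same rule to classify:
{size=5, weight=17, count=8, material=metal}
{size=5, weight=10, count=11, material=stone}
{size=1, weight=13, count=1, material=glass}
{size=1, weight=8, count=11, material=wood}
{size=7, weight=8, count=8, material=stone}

The simplest hypothesis consistent with all the labels is: material is metal.
Positive: {size=5, weight=17, count=8, material=metal}, since material is metal. Negative: {size=5, weight=10, count=11, material=stone}, since material is stone. Negative: {size=1, weight=13, count=1, material=glass}, since material is glass. Negative: {size=1, weight=8, count=11, material=wood}, since material is wood. Negative: {size=7, weight=8, count=8, material=stone}, since material is stone.

Positive, Negative, Negative, Negative, Negative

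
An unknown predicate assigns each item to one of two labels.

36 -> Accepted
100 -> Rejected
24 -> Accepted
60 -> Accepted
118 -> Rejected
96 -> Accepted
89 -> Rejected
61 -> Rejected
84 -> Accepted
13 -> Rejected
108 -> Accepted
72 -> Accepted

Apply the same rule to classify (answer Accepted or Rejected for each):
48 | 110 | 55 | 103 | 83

One predicate separates the groups cleanly: multiple of 3.

Accepted, Rejected, Rejected, Rejected, Rejected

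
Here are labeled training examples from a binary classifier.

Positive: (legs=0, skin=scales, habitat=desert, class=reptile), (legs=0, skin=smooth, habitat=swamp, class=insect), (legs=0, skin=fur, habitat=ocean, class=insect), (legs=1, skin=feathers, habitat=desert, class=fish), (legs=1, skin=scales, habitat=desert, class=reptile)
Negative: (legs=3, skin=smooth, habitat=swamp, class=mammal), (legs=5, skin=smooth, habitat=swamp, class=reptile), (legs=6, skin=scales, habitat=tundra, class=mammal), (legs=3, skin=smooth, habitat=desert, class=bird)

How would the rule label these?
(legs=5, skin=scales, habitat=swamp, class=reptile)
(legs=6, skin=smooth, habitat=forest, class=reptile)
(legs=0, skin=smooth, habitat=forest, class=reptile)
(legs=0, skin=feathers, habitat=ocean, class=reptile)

The simplest hypothesis consistent with all the labels is: legs ≤ 1.
(legs=5, skin=scales, habitat=swamp, class=reptile): legs = 5 — does not pass, so Negative. (legs=6, skin=smooth, habitat=forest, class=reptile): legs = 6 — does not pass, so Negative. (legs=0, skin=smooth, habitat=forest, class=reptile): legs = 0 — meets the rule, so Positive. (legs=0, skin=feathers, habitat=ocean, class=reptile): legs = 0 — meets the rule, so Positive.

Negative, Negative, Positive, Positive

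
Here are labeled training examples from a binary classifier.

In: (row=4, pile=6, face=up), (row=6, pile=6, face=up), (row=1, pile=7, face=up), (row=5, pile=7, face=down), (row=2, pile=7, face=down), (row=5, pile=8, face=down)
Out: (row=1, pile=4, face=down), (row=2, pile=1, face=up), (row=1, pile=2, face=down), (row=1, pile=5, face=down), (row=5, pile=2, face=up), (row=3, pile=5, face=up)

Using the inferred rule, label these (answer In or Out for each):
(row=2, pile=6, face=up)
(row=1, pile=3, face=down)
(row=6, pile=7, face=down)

'In' ⟺ pile ≥ 6.
In: (row=2, pile=6, face=up), since pile = 6. Out: (row=1, pile=3, face=down), since pile = 3. In: (row=6, pile=7, face=down), since pile = 7.

In, Out, In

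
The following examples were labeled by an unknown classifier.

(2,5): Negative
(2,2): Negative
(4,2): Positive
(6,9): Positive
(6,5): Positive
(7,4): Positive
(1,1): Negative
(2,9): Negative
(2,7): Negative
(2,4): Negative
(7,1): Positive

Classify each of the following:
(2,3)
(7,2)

Negative, Positive

All 'Positive' examples share one property — first ≥ 4 — and every 'Negative' example lacks it.
(2,3): Negative (first 2). (7,2): Positive (first 7).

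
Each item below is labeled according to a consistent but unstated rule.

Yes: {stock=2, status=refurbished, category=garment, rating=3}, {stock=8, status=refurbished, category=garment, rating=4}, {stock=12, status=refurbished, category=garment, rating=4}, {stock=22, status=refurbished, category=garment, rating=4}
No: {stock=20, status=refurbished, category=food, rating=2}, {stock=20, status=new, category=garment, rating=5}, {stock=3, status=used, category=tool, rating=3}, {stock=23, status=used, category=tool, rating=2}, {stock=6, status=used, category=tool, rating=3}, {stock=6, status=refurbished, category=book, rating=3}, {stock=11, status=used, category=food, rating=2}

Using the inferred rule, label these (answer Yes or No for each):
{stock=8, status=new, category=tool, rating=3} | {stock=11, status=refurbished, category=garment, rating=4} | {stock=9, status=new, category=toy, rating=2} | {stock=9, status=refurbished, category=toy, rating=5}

A rule that fits every label: category is garment AND status is refurbished — true of each 'Yes' example, false of each 'No' one.

No, Yes, No, No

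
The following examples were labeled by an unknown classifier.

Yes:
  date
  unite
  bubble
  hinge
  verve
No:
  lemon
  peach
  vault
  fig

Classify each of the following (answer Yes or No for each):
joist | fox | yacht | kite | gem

The simplest hypothesis consistent with all the labels is: ends with 'e'.
joist — ends with 't', hence No.
fox — ends with 'x', hence No.
yacht — ends with 't', hence No.
kite — ends with 'e', hence Yes.
gem — ends with 'm', hence No.

No, No, No, Yes, No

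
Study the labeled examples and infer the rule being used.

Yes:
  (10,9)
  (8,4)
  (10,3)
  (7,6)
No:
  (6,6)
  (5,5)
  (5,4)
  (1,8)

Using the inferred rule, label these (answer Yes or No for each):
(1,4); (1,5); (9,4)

No, No, Yes

The pattern is that an item is 'Yes' exactly when: first ≥ 7.
(1,4): No (first 1). (1,5): No (first 1). (9,4): Yes (first 9).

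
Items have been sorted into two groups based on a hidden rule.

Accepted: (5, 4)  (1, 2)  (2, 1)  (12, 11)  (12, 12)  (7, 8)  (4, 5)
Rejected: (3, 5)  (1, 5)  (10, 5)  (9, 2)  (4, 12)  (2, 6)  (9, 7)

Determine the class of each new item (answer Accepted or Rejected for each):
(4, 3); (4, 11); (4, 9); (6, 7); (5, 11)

Accepted, Rejected, Rejected, Accepted, Rejected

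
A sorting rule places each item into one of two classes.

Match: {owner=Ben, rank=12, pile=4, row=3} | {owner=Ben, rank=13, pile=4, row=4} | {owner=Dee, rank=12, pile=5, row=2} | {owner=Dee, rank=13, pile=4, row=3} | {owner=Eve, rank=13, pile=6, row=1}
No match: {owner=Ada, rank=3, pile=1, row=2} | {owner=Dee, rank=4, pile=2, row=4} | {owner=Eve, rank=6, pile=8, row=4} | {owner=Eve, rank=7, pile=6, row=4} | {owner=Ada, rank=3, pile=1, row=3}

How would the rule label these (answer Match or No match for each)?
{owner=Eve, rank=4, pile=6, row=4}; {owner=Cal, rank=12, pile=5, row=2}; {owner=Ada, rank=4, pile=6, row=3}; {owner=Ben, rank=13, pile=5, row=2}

No match, Match, No match, Match

All 'Match' examples share one property — rank ≥ 12 — and every 'No match' example lacks it.
{owner=Eve, rank=4, pile=6, row=4}: No match (rank = 4).
{owner=Cal, rank=12, pile=5, row=2}: Match (rank = 12).
{owner=Ada, rank=4, pile=6, row=3}: No match (rank = 4).
{owner=Ben, rank=13, pile=5, row=2}: Match (rank = 13).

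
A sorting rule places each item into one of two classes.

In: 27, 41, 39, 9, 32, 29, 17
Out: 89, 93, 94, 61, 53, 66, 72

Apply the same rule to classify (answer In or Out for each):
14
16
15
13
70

In, In, In, In, Out

The rule appears to be: at most 41.
14 — 14 ≤ 41, hence In.
16 — 16 ≤ 41, hence In.
15 — 15 ≤ 41, hence In.
13 — 13 ≤ 41, hence In.
70 — 70 > 41, hence Out.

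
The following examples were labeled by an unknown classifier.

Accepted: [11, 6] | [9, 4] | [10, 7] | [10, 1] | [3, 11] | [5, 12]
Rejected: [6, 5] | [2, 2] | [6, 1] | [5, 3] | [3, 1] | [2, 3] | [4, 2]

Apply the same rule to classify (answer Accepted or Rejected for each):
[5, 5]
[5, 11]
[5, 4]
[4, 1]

Rejected, Accepted, Rejected, Rejected

The classifier is using: max ≥ 7.
Rejected: [5, 5], since max 5. Accepted: [5, 11], since max 11. Rejected: [5, 4], since max 5. Rejected: [4, 1], since max 4.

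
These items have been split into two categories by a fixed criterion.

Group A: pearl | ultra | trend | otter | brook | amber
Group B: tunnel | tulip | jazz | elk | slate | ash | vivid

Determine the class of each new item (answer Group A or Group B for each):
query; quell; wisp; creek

Group A, Group B, Group B, Group A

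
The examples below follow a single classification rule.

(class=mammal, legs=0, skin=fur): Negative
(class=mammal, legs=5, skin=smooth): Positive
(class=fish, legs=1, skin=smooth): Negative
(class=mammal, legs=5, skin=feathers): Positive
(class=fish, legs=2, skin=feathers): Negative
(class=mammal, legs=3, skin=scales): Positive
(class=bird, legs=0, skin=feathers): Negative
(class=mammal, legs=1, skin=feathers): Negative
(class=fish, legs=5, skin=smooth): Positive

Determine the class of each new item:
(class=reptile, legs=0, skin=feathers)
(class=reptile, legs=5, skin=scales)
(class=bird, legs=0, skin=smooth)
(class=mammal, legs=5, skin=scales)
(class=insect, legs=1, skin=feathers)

Negative, Positive, Negative, Positive, Negative

One predicate separates the groups cleanly: legs ≥ 3.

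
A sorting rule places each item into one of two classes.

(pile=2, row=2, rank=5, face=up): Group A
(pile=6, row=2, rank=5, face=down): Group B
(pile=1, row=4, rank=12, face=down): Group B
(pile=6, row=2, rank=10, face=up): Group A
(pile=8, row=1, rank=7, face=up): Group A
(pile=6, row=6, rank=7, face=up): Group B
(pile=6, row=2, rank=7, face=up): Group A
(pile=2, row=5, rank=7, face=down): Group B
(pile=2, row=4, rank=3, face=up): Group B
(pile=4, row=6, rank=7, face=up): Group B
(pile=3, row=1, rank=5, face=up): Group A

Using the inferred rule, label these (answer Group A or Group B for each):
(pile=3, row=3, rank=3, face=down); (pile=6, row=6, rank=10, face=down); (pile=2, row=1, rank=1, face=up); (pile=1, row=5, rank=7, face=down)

The classifier is using: face is up AND row ≤ 2.
(pile=3, row=3, rank=3, face=down): face is down, row = 3, does not satisfy this → Group B.
(pile=6, row=6, rank=10, face=down): face is down, row = 6, does not satisfy this → Group B.
(pile=2, row=1, rank=1, face=up): face is up, row = 1, checks out → Group A.
(pile=1, row=5, rank=7, face=down): face is down, row = 5, does not satisfy this → Group B.

Group B, Group B, Group A, Group B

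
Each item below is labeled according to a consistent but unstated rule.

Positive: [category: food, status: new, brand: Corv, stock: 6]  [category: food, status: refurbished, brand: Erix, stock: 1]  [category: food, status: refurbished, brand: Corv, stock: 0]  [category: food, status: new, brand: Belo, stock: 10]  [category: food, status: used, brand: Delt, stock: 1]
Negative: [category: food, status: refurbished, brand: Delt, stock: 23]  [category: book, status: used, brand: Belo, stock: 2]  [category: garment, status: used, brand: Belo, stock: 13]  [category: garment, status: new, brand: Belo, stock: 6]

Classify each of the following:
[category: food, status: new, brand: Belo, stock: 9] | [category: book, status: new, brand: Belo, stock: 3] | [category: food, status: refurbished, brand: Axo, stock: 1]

Positive, Negative, Positive

The common property of the 'Positive' items is: category is food AND stock ≤ 10. No 'Negative' item has it.
[category: food, status: new, brand: Belo, stock: 9] → category is food, stock = 9 → Positive.
[category: book, status: new, brand: Belo, stock: 3] → category is book, stock = 3 → Negative.
[category: food, status: refurbished, brand: Axo, stock: 1] → category is food, stock = 1 → Positive.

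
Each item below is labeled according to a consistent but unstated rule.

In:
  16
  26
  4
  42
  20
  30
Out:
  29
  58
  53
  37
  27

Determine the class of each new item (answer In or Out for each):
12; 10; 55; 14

One predicate separates the groups cleanly: even AND at most 42.
12 — 12 is even, 12 ≤ 42, hence In.
10 — 10 is even, 10 ≤ 42, hence In.
55 — 55 is odd, 55 > 42, hence Out.
14 — 14 is even, 14 ≤ 42, hence In.

In, In, Out, In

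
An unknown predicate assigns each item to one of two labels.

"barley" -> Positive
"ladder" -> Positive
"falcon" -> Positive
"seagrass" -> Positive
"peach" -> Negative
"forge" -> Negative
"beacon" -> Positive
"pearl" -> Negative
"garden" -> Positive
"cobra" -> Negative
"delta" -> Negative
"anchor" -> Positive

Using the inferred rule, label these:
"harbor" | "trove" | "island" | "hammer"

Every 'Positive' example satisfies: even length. None of the 'Negative' examples do.

Positive, Negative, Positive, Positive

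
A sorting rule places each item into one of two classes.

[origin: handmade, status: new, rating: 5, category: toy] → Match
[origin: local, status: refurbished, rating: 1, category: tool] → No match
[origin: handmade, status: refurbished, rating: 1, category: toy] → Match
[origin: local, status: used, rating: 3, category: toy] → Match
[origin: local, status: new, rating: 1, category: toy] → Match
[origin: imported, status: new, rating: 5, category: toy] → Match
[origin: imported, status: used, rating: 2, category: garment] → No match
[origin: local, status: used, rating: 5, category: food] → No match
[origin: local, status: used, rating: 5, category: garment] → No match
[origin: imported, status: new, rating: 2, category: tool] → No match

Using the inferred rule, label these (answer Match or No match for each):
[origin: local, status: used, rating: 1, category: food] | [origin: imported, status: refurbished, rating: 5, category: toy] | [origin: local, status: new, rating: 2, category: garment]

The pattern is that an item is 'Match' exactly when: category is toy.

No match, Match, No match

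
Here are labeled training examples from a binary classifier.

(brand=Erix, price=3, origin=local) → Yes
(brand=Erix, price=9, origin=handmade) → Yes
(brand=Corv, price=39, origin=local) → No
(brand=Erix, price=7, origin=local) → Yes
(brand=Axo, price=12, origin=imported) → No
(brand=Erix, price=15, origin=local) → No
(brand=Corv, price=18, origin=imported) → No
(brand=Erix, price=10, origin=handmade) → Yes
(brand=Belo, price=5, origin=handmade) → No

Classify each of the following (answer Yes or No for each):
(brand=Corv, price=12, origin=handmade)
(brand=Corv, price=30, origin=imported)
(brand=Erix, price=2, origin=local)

Rule: brand is Erix AND price ≤ 10. This holds for each 'Yes' example and fails for each 'No' one.
No: (brand=Corv, price=12, origin=handmade), since brand is Corv, price = 12.
No: (brand=Corv, price=30, origin=imported), since brand is Corv, price = 30.
Yes: (brand=Erix, price=2, origin=local), since brand is Erix, price = 2.

No, No, Yes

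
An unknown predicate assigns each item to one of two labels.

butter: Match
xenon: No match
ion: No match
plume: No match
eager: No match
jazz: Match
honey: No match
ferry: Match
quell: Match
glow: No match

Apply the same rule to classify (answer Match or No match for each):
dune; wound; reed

No match, No match, Match

Comparing the two groups points to one rule — has a double letter.
dune: No match (no doubled letter).
wound: No match (no doubled letter).
reed: Match ('ee' doubled).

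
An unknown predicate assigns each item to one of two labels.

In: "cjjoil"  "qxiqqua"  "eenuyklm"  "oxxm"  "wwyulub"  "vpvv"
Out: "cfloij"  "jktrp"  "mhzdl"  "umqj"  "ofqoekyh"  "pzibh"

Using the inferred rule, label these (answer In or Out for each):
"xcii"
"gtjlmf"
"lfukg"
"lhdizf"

The common property of the 'In' items is: has a double letter. No 'Out' item has it.
"xcii": 'ii' doubled, checks out → In. "gtjlmf": no doubled letter, does not pass → Out. "lfukg": no doubled letter, does not pass → Out. "lhdizf": no doubled letter, does not pass → Out.

In, Out, Out, Out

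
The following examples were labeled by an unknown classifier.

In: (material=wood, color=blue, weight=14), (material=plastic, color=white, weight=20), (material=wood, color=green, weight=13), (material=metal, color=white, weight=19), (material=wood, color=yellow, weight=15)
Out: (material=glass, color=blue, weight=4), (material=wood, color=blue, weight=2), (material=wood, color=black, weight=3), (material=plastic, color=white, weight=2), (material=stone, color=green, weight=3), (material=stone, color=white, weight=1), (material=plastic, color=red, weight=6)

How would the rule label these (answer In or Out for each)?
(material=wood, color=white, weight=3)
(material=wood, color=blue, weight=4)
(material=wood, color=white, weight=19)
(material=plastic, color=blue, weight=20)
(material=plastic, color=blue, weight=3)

Out, Out, In, In, Out

'In' ⟺ weight ≥ 13.
(material=wood, color=white, weight=3): weight = 3, doesn't qualify → Out.
(material=wood, color=blue, weight=4): weight = 4, doesn't qualify → Out.
(material=wood, color=white, weight=19): weight = 19, matches → In.
(material=plastic, color=blue, weight=20): weight = 20, matches → In.
(material=plastic, color=blue, weight=3): weight = 3, doesn't qualify → Out.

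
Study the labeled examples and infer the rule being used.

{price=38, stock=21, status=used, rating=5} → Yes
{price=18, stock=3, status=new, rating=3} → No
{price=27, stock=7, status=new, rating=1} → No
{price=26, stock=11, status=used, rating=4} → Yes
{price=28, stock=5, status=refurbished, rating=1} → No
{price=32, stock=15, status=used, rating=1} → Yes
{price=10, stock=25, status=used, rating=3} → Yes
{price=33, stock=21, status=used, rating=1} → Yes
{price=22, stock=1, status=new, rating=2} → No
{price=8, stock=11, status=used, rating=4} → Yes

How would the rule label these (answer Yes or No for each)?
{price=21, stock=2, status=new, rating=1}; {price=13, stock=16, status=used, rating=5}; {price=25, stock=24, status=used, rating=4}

No, Yes, Yes

All 'Yes' examples share one property — status is used — and every 'No' example lacks it.
No: {price=21, stock=2, status=new, rating=1}, since status is new. Yes: {price=13, stock=16, status=used, rating=5}, since status is used. Yes: {price=25, stock=24, status=used, rating=4}, since status is used.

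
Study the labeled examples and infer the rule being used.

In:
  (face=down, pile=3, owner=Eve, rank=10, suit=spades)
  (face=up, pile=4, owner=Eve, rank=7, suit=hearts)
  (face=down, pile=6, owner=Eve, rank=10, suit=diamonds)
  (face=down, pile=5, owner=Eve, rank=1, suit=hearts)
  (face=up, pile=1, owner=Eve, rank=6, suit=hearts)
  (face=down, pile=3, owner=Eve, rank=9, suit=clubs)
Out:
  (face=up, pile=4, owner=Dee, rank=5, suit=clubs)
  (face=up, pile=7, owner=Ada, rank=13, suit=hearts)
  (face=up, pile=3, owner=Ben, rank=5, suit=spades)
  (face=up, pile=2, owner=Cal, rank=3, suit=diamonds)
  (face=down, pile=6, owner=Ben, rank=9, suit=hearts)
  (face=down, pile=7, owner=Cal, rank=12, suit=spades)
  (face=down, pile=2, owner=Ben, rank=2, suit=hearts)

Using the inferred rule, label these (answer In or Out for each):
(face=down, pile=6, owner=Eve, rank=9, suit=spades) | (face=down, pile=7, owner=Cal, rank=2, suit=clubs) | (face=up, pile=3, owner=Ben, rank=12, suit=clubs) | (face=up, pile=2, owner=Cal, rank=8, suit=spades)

The common property of the 'In' items is: owner is Eve. No 'Out' item has it.
In: (face=down, pile=6, owner=Eve, rank=9, suit=spades), since owner is Eve. Out: (face=down, pile=7, owner=Cal, rank=2, suit=clubs), since owner is Cal. Out: (face=up, pile=3, owner=Ben, rank=12, suit=clubs), since owner is Ben. Out: (face=up, pile=2, owner=Cal, rank=8, suit=spades), since owner is Cal.

In, Out, Out, Out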